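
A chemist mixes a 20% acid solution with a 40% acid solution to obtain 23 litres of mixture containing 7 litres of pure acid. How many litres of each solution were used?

litres of solution A: 11, litres of solution B: 12

Let a = litres of solution A, b = litres of solution B.
  a + b = 23
  (1/5)a + (2/5)b = 7
Row-reduce the augmented matrix:
R2 ← R2 − 1/5·R1.
R2 ← R2 / (1/5).
R1 ← R1 − 1·R2.
Reading off the reduced rows gives a = 11, b = 12.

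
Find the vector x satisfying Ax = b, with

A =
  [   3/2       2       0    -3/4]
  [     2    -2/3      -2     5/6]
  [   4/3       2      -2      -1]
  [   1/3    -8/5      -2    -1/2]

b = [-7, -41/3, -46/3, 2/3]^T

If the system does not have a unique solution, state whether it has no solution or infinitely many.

Row-reduce the augmented matrix:
R1 ← R1 / (3/2).
R2 ← R2 − 2·R1.
R3 ← R3 − 4/3·R1.
R4 ← R4 − 1/3·R1.
R2 ← R2 / (-10/3).
R1 ← R1 − 4/3·R2.
R3 ← R3 − 2/9·R2.
R4 ← R4 + 92/45·R2.
R3 ← R3 / (-32/15).
R1 ← R1 + 4/5·R3.
R2 ← R2 − 3/5·R3.
R4 ← R4 + 58/75·R3.
R4 ← R4 / (-221/160).
R1 ← R1 − 5/16·R4.
R2 ← R2 + 39/64·R4.
R3 ← R3 − 19/192·R4.
Reading off the reduced rows gives x_1 = -1, x_2 = -5, x_3 = 5, x_4 = -6.

x_1 = -1, x_2 = -5, x_3 = 5, x_4 = -6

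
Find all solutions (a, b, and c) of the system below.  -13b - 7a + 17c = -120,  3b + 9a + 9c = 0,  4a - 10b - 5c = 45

a = 5, b = 0, c = -5

Row-reduce the augmented matrix:
R1 ← R1 / (-7).
R2 ← R2 − 9·R1.
R3 ← R3 − 4·R1.
R2 ← R2 / (-96/7).
R1 ← R1 − 13/7·R2.
R3 ← R3 + 122/7·R2.
R3 ← R3 / (-69/2).
R1 ← R1 − 7/4·R3.
R2 ← R2 + 9/4·R3.
Reading off the reduced rows gives a = 5, b = 0, c = -5.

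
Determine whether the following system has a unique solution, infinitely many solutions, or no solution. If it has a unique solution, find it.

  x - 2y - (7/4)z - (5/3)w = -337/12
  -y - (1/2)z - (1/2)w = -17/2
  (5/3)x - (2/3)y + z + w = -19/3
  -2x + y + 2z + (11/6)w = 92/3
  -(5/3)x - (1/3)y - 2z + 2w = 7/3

x = -6, y = 5, z = 5, w = 2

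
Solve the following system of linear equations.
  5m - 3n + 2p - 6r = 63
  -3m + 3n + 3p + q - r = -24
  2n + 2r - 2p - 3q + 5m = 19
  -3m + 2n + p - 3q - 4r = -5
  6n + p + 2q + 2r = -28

m = 6, n = -3, p = 0, q = -1, r = -4

Row-reduce the augmented matrix:
R1 ← R1 / (5).
R2 ← R2 + 3·R1.
R3 ← R3 − 5·R1.
R4 ← R4 + 3·R1.
R2 ← R2 / (6/5).
R1 ← R1 + 3/5·R2.
R3 ← R3 − 5·R2.
R4 ← R4 − 1/5·R2.
R5 ← R5 − 6·R2.
R3 ← R3 / (-43/2).
R1 ← R1 − 5/2·R3.
R2 ← R2 − 7/2·R3.
R4 ← R4 − 3/2·R3.
R5 ← R5 + 20·R3.
R4 ← R4 / (-11/3).
R1 ← R1 + 1/3·R4.
R2 ← R2 + 1/3·R4.
R3 ← R3 − 1/3·R4.
R5 ← R5 − 11/3·R4.
R5 ← R5 / (-224/43).
R1 ← R1 − 51/473·R5.
R2 ← R2 − 491/473·R5.
R3 ← R3 + 810/473·R5.
R4 ← R4 − 637/473·R5.
Reading off the reduced rows gives m = 6, n = -3, p = 0, q = -1, r = -4.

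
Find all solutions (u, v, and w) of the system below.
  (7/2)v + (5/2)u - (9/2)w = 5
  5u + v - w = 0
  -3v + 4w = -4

no solution

Row-reduce:
R1 ← R1 / (5/2).
R2 ← R2 − 5·R1.
R2 ← R2 / (-6).
R1 ← R1 − 7/5·R2.
R3 ← R3 + 3·R2.
Row 3 reduces to 0 = 1, a contradiction. The system is inconsistent.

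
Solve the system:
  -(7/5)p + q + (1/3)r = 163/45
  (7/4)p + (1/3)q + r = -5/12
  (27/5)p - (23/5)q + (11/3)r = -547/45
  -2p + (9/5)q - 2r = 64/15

p = -1, q = 2, r = 2/3

Row-reduce the augmented matrix:
R1 ← R1 / (-7/5).
R2 ← R2 − 7/4·R1.
R3 ← R3 − 27/5·R1.
R4 ← R4 + 2·R1.
R2 ← R2 / (19/12).
R1 ← R1 + 5/7·R2.
R3 ← R3 + 26/35·R2.
R4 ← R4 − 13/35·R2.
R3 ← R3 / (11206/1995).
R1 ← R1 − 160/399·R3.
R2 ← R2 − 17/19·R3.
R4 ← R4 + 5603/1995·R3.
R4 reduces to 0 = 0, so the extra equation is consistent.
Reading off the reduced rows gives p = -1, q = 2, r = 2/3.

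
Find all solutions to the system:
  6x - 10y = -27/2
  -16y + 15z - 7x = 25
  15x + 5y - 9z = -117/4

Row-reduce the augmented matrix:
R1 ← R1 / (6).
R2 ← R2 + 7·R1.
R3 ← R3 − 15·R1.
R2 ← R2 / (-83/3).
R1 ← R1 + 5/3·R2.
R3 ← R3 − 30·R2.
R3 ← R3 / (603/83).
R1 ← R1 + 75/83·R3.
R2 ← R2 + 45/83·R3.
Reading off the reduced rows gives x = -1, y = 3/4, z = 2.

x = -1, y = 3/4, z = 2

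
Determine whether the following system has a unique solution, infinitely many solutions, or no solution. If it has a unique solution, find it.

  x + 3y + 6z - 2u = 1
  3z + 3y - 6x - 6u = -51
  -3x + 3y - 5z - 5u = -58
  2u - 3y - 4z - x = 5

x = 5, y = -6, z = 3, u = 2

Row-reduce the augmented matrix:
R2 ← R2 + 6·R1.
R3 ← R3 + 3·R1.
R4 ← R4 + 1·R1.
R2 ← R2 / (21).
R1 ← R1 − 3·R2.
R3 ← R3 − 12·R2.
R3 ← R3 / (-65/7).
R1 ← R1 − 3/7·R3.
R2 ← R2 − 13/7·R3.
R4 ← R4 − 2·R3.
R4 ← R4 / (-2/13).
R1 ← R1 − 7/13·R4.
R2 ← R2 + 1·R4.
R3 ← R3 − 1/13·R4.
Reading off the reduced rows gives x = 5, y = -6, z = 3, u = 2.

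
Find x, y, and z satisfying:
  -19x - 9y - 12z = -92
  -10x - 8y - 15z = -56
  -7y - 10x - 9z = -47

Row-reduce the augmented matrix:
R1 ← R1 / (-19).
R2 ← R2 + 10·R1.
R3 ← R3 + 10·R1.
R2 ← R2 / (-62/19).
R1 ← R1 − 9/19·R2.
R3 ← R3 + 43/19·R2.
R3 ← R3 / (207/62).
R1 ← R1 + 39/62·R3.
R2 ← R2 − 165/62·R3.
Reading off the reduced rows gives x = 5, y = -3, z = 2.

x = 5, y = -3, z = 2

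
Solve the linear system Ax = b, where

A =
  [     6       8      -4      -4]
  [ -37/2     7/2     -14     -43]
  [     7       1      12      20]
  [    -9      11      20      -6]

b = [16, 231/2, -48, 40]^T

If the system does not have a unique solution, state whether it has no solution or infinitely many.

no solution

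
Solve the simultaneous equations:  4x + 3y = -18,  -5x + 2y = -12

x = 0, y = -6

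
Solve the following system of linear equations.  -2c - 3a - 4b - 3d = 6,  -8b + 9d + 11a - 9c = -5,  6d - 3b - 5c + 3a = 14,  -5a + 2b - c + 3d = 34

Row-reduce:
R1 ← R1 / (-3).
R2 ← R2 − 11·R1.
R3 ← R3 − 3·R1.
R4 ← R4 + 5·R1.
R2 ← R2 / (-68/3).
R1 ← R1 − 4/3·R2.
R3 ← R3 + 7·R2.
R4 ← R4 − 26/3·R2.
R3 ← R3 / (-133/68).
R1 ← R1 + 5/17·R3.
R2 ← R2 − 49/68·R3.
R4 ← R4 + 133/34·R3.
Row 4 reduces to 0 = 1, a contradiction. The system is inconsistent.

no solution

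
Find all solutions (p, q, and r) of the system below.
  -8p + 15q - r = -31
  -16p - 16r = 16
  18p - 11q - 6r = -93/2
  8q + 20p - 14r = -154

Row-reduce:
R1 ← R1 / (-8).
R2 ← R2 + 16·R1.
R3 ← R3 − 18·R1.
R4 ← R4 − 20·R1.
R2 ← R2 / (-30).
R1 ← R1 + 15/8·R2.
R3 ← R3 − 91/4·R2.
R4 ← R4 − 91/2·R2.
R3 ← R3 / (-283/15).
R1 ← R1 − 1·R3.
R2 ← R2 − 7/15·R3.
R4 ← R4 + 566/15·R3.
Row 4 reduces to 0 = 1, a contradiction. The system is inconsistent.

no solution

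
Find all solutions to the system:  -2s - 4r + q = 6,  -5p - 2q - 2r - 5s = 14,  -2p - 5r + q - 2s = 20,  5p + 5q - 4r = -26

p = -4, q = -6, r = -6, s = 6

Row-reduce the augmented matrix:
Swap R1 and R2.
R1 ← R1 / (-5).
R3 ← R3 + 2·R1.
R4 ← R4 − 5·R1.
R1 ← R1 − 2/5·R2.
R3 ← R3 − 9/5·R2.
R4 ← R4 − 3·R2.
R3 ← R3 / (3).
R1 ← R1 − 2·R3.
R2 ← R2 + 4·R3.
R4 ← R4 − 6·R3.
R4 ← R4 / (-31/5).
R1 ← R1 + 3/5·R4.
R2 ← R2 − 14/5·R4.
R3 ← R3 − 6/5·R4.
Reading off the reduced rows gives p = -4, q = -6, r = -6, s = 6.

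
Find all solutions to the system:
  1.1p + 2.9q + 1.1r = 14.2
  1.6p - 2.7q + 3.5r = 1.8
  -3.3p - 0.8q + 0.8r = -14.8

p = 4, q = 3, r = 1

Row-reduce the augmented matrix:
R1 ← R1 / (11/10).
R2 ← R2 − 8/5·R1.
R3 ← R3 + 33/10·R1.
R2 ← R2 / (-761/110).
R1 ← R1 − 29/11·R2.
R3 ← R3 − 79/10·R2.
R3 ← R3 / (23856/3805).
R1 ← R1 − 1312/761·R3.
R2 ← R2 + 209/761·R3.
Reading off the reduced rows gives p = 4, q = 3, r = 1.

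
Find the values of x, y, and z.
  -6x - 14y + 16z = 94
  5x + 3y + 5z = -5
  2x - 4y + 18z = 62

Row-reduce the augmented matrix:
R1 ← R1 / (-6).
R2 ← R2 − 5·R1.
R3 ← R3 − 2·R1.
R2 ← R2 / (-26/3).
R1 ← R1 − 7/3·R2.
R3 ← R3 + 26/3·R2.
R3 ← R3 / (5).
R1 ← R1 − 59/26·R3.
R2 ← R2 + 55/26·R3.
Reading off the reduced rows gives x = -5, y = 0, z = 4.

x = -5, y = 0, z = 4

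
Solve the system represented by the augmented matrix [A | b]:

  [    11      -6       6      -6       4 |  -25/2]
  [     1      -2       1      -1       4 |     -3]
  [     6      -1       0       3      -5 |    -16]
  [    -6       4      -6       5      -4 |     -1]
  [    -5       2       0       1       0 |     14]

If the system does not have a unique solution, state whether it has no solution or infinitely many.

no solution

Row-reduce:
R1 ← R1 / (11).
R2 ← R2 − 1·R1.
R3 ← R3 − 6·R1.
R4 ← R4 + 6·R1.
R5 ← R5 + 5·R1.
R2 ← R2 / (-16/11).
R1 ← R1 + 6/11·R2.
R3 ← R3 − 25/11·R2.
R4 ← R4 − 8/11·R2.
R5 ← R5 + 8/11·R2.
R3 ← R3 / (-41/16).
R1 ← R1 − 3/8·R3.
R2 ← R2 + 5/16·R3.
R4 ← R4 + 5/2·R3.
R5 ← R5 − 5/2·R3.
R4 ← R4 / (-161/41).
R1 ← R1 − 18/41·R4.
R2 ← R2 + 15/41·R4.
R3 ← R3 + 89/41·R4.
R5 ← R5 − 161/41·R4.
Row 5 reduces to 0 = 1/2, a contradiction. The system is inconsistent.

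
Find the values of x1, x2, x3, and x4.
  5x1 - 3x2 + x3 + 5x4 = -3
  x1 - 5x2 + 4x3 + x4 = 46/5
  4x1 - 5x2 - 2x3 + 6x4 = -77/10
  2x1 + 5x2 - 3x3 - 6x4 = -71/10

x1 = -4/5, x2 = -1/2, x3 = 2, x4 = -1/2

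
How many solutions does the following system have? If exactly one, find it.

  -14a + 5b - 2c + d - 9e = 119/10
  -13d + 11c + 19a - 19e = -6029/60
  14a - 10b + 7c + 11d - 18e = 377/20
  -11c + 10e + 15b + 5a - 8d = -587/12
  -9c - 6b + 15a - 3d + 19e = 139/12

Row-reduce the augmented matrix:
R1 ← R1 / (-14).
R2 ← R2 − 19·R1.
R3 ← R3 − 14·R1.
R4 ← R4 − 5·R1.
R5 ← R5 − 15·R1.
R2 ← R2 / (95/14).
R1 ← R1 + 5/14·R2.
R3 ← R3 + 5·R2.
R4 ← R4 − 235/14·R2.
R5 ← R5 + 9/14·R2.
R3 ← R3 / (211/19).
R1 ← R1 − 11/19·R3.
R2 ← R2 − 116/95·R3.
R4 ← R4 + 612/19·R3.
R5 ← R5 + 984/95·R3.
R4 ← R4 / (6558/211).
R1 ← R1 + 182/211·R4.
R2 ← R2 + 2207/1055·R4.
R3 ← R3 − 65/211·R4.
R5 ← R5 − 168/1055·R4.
R5 ← R5 / (-218176/5465).
R1 ← R1 + 95/1093·R5.
R2 ← R2 + 17541/5465·R5.
R3 ← R3 + 4260/1093·R5.
R4 ← R4 + 2146/1093·R5.
Reading off the reduced rows gives a = -8/5, b = -3, c = -9/4, d = 3, e = 1/3.

a = -8/5, b = -3, c = -9/4, d = 3, e = 1/3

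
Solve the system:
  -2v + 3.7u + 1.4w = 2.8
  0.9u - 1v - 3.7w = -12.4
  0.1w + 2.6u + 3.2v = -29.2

u = -4, v = -6, w = 4

Row-reduce the augmented matrix:
R1 ← R1 / (37/10).
R2 ← R2 − 9/10·R1.
R3 ← R3 − 13/5·R1.
R2 ← R2 / (-19/37).
R1 ← R1 + 20/37·R2.
R3 ← R3 − 852/185·R2.
R3 ← R3 / (-7053/190).
R1 ← R1 − 88/19·R3.
R2 ← R2 − 299/38·R3.
Reading off the reduced rows gives u = -4, v = -6, w = 4.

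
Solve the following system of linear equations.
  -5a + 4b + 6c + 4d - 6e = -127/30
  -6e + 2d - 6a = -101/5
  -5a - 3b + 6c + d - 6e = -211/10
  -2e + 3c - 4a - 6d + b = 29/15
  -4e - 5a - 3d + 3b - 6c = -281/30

a = 1/2, b = 8/3, c = 1, d = -3/5, e = 8/3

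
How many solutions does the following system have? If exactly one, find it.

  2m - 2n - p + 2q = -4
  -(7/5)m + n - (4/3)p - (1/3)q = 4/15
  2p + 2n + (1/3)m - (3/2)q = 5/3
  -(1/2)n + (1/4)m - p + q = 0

m = -4, n = 2, p = 4, q = 6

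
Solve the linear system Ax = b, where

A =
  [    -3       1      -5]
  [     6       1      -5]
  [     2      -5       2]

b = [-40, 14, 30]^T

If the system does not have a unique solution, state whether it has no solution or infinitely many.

x_1 = 6, x_2 = -2, x_3 = 4

Row-reduce the augmented matrix:
R1 ← R1 / (-3).
R2 ← R2 − 6·R1.
R3 ← R3 − 2·R1.
R2 ← R2 / (3).
R1 ← R1 + 1/3·R2.
R3 ← R3 + 13/3·R2.
R3 ← R3 / (-23).
R2 ← R2 + 5·R3.
Reading off the reduced rows gives x_1 = 6, x_2 = -2, x_3 = 4.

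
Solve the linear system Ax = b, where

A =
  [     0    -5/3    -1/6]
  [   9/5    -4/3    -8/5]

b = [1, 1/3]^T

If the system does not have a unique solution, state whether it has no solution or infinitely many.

Row-reduce:
Swap R1 and R2.
R1 ← R1 / (9/5).
R2 ← R2 / (-5/3).
R1 ← R1 + 20/27·R2.
Rank is 2 with 3 unknowns, leaving x_3 free.

infinitely many solutions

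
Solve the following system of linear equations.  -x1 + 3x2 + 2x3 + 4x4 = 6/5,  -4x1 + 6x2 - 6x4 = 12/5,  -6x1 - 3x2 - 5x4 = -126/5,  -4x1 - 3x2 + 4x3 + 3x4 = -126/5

x1 = 3, x2 = 12/5, x3 = -3/2, x4 = 0

Row-reduce the augmented matrix:
R1 ← R1 / (-1).
R2 ← R2 + 4·R1.
R3 ← R3 + 6·R1.
R4 ← R4 + 4·R1.
R2 ← R2 / (-6).
R1 ← R1 + 3·R2.
R3 ← R3 + 21·R2.
R4 ← R4 + 15·R2.
R3 ← R3 / (16).
R1 ← R1 − 2·R3.
R2 ← R2 − 4/3·R3.
R4 ← R4 − 16·R3.
R4 ← R4 / (-6).
R1 ← R1 − 1·R4.
R2 ← R2 + 1/3·R4.
R3 ← R3 − 3·R4.
Reading off the reduced rows gives x1 = 3, x2 = 12/5, x3 = -3/2, x4 = 0.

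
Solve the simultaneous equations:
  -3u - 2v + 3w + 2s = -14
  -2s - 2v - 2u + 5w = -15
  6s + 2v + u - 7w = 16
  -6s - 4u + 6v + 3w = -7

infinitely many solutions

Row-reduce:
R1 ← R1 / (-3).
R2 ← R2 + 2·R1.
R3 ← R3 − 1·R1.
R4 ← R4 + 4·R1.
R2 ← R2 / (-2/3).
R1 ← R1 − 2/3·R2.
R3 ← R3 − 4/3·R2.
R4 ← R4 − 26/3·R2.
Swap R3 and R4.
R3 ← R3 / (38).
R1 ← R1 − 2·R3.
R2 ← R2 + 9/2·R3.
Rank is 3 with 4 unknowns, leaving s free.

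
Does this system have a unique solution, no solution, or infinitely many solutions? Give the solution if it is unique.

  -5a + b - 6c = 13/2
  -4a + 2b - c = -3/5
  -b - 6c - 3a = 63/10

Row-reduce the augmented matrix:
R1 ← R1 / (-5).
R2 ← R2 + 4·R1.
R3 ← R3 + 3·R1.
R2 ← R2 / (6/5).
R1 ← R1 + 1/5·R2.
R3 ← R3 + 8/5·R2.
R3 ← R3 / (8/3).
R1 ← R1 − 11/6·R3.
R2 ← R2 − 19/6·R3.
Reading off the reduced rows gives a = 7/5, b = 3/2, c = -2.

a = 7/5, b = 3/2, c = -2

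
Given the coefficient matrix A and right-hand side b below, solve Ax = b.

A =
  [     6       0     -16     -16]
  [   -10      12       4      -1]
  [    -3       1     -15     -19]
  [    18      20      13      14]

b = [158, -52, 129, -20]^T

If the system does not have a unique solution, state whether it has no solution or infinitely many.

Row-reduce the augmented matrix:
R1 ← R1 / (6).
R2 ← R2 + 10·R1.
R3 ← R3 + 3·R1.
R4 ← R4 − 18·R1.
R2 ← R2 / (12).
R3 ← R3 − 1·R2.
R4 ← R4 − 20·R2.
R3 ← R3 / (-190/9).
R1 ← R1 + 8/3·R3.
R2 ← R2 + 17/9·R3.
R4 ← R4 − 889/9·R3.
R4 ← R4 / (-5649/760).
R1 ← R1 − 43/95·R4.
R2 ← R2 + 73/760·R4.
R3 ← R3 − 889/760·R4.
Reading off the reduced rows gives x_1 = 5, x_2 = 0, x_3 = -2, x_4 = -6.

x_1 = 5, x_2 = 0, x_3 = -2, x_4 = -6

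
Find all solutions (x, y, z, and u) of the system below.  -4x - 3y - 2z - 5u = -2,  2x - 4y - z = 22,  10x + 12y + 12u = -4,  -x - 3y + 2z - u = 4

Row-reduce:
R1 ← R1 / (-4).
R2 ← R2 − 2·R1.
R3 ← R3 − 10·R1.
R4 ← R4 + 1·R1.
R2 ← R2 / (-11/2).
R1 ← R1 − 3/4·R2.
R3 ← R3 − 9/2·R2.
R4 ← R4 + 9/4·R2.
R3 ← R3 / (-73/11).
R1 ← R1 − 5/22·R3.
R2 ← R2 − 4/11·R3.
R4 ← R4 − 73/22·R3.
Rank is 3 with 4 unknowns, leaving u free.

infinitely many solutions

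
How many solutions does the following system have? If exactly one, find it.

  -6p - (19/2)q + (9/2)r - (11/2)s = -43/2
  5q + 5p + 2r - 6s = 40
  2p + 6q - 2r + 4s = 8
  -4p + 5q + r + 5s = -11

infinitely many solutions

Row-reduce:
R1 ← R1 / (-6).
R2 ← R2 − 5·R1.
R3 ← R3 − 2·R1.
R4 ← R4 + 4·R1.
R2 ← R2 / (-35/12).
R1 ← R1 − 19/12·R2.
R3 ← R3 − 17/6·R2.
R4 ← R4 − 34/3·R2.
R3 ← R3 / (178/35).
R1 ← R1 − 83/35·R3.
R2 ← R2 + 69/35·R3.
R4 ← R4 − 712/35·R3.
Rank is 3 with 4 unknowns, leaving s free.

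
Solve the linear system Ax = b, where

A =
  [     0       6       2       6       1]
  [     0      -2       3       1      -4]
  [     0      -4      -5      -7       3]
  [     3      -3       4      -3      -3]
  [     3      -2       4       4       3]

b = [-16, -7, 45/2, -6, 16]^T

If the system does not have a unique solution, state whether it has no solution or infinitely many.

no solution

Row-reduce:
Swap R1 and R4.
R1 ← R1 / (3).
R5 ← R5 − 3·R1.
R2 ← R2 / (-2).
R1 ← R1 + 1·R2.
R3 ← R3 + 4·R2.
R4 ← R4 − 6·R2.
R5 ← R5 − 1·R2.
R3 ← R3 / (-11).
R1 ← R1 + 1/6·R3.
R2 ← R2 + 3/2·R3.
R4 ← R4 − 11·R3.
R5 ← R5 − 3/2·R3.
Swap R4 and R5.
R4 ← R4 / (69/11).
R1 ← R1 + 15/11·R4.
R2 ← R2 − 8/11·R4.
R3 ← R3 − 9/11·R4.
Row 5 reduces to 0 = -1/2, a contradiction. The system is inconsistent.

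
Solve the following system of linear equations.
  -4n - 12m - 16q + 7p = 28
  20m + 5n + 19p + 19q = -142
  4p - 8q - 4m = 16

Row-reduce:
R1 ← R1 / (-12).
R2 ← R2 − 20·R1.
R3 ← R3 + 4·R1.
R2 ← R2 / (-5/3).
R1 ← R1 − 1/3·R2.
R3 ← R3 − 4/3·R2.
R3 ← R3 / (131/5).
R1 ← R1 − 111/20·R3.
R2 ← R2 + 92/5·R3.
Rank is 3 with 4 unknowns, leaving q free.

infinitely many solutions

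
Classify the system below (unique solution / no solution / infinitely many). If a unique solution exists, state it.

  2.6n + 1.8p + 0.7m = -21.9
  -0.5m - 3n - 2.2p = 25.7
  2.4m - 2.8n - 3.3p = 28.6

Row-reduce the augmented matrix:
R1 ← R1 / (7/10).
R2 ← R2 + 1/2·R1.
R3 ← R3 − 12/5·R1.
R2 ← R2 / (-8/7).
R1 ← R1 − 26/7·R2.
R3 ← R3 + 82/7·R2.
R3 ← R3 / (-1/10).
R1 ← R1 + 2/5·R3.
R2 ← R2 − 4/5·R3.
Reading off the reduced rows gives m = -1, n = -4, p = -6.

m = -1, n = -4, p = -6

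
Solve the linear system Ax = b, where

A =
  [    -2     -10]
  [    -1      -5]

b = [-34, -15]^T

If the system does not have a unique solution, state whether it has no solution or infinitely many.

no solution

Row-reduce:
R1 ← R1 / (-2).
R2 ← R2 + 1·R1.
Row 2 reduces to 0 = 2, a contradiction. The system is inconsistent.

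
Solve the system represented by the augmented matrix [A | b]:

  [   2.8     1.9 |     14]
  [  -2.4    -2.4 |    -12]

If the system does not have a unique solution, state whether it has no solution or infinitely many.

Row-reduce the augmented matrix:
R1 ← R1 / (14/5).
R2 ← R2 + 12/5·R1.
R2 ← R2 / (-27/35).
R1 ← R1 − 19/28·R2.
Reading off the reduced rows gives x_1 = 5, x_2 = 0.

x_1 = 5, x_2 = 0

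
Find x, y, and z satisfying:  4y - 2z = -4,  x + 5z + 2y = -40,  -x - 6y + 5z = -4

x = -2, y = -4, z = -6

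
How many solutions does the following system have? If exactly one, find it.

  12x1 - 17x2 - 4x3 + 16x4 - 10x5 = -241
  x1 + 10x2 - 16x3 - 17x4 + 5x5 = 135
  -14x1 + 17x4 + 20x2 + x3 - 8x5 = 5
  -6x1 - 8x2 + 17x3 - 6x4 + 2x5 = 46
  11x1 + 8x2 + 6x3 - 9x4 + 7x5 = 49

x1 = -5, x2 = 3, x3 = 0, x4 = -5, x5 = 5

Row-reduce the augmented matrix:
R1 ← R1 / (12).
R2 ← R2 − 1·R1.
R3 ← R3 + 14·R1.
R4 ← R4 + 6·R1.
R5 ← R5 − 11·R1.
R2 ← R2 / (137/12).
R1 ← R1 + 17/12·R2.
R3 ← R3 − 1/6·R2.
R4 ← R4 + 33/2·R2.
R5 ← R5 − 283/12·R2.
R3 ← R3 / (-471/137).
R1 ← R1 + 312/137·R3.
R2 ← R2 + 188/137·R3.
R4 ← R4 + 1047/137·R3.
R5 ← R5 − 5758/137·R3.
R4 ← R4 / (-16387/157).
R1 ← R1 + 3885/157·R4.
R2 ← R2 + 2504/157·R4.
R3 ← R3 + 1641/157·R4.
R5 ← R5 − 71200/157·R4.
R5 ← R5 / (-376624/16387).
R1 ← R1 − 2991/2341·R5.
R2 ← R2 − 14026/16387·R5.
R3 ← R3 − 13184/16387·R5.
R4 ← R4 + 7746/16387·R5.
Reading off the reduced rows gives x1 = -5, x2 = 3, x3 = 0, x4 = -5, x5 = 5.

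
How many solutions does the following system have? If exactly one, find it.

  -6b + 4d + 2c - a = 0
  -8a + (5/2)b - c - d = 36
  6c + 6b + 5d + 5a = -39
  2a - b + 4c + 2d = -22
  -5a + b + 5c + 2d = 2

no solution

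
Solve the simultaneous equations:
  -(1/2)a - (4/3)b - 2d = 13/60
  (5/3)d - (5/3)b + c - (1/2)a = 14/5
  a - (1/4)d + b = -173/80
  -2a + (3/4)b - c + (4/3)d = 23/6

Row-reduce the augmented matrix:
R1 ← R1 / (-1/2).
R2 ← R2 + 1/2·R1.
R3 ← R3 − 1·R1.
R4 ← R4 + 2·R1.
R2 ← R2 / (-1/3).
R1 ← R1 − 8/3·R2.
R3 ← R3 + 5/3·R2.
R4 ← R4 − 73/12·R2.
R3 ← R3 / (-5).
R1 ← R1 − 8·R3.
R2 ← R2 + 3·R3.
R4 ← R4 − 69/4·R3.
R4 ← R4 / (-133/80).
R1 ← R1 + 14/5·R4.
R2 ← R2 − 51/20·R4.
R3 ← R3 − 271/60·R4.
Reading off the reduced rows gives a = -5/2, b = 2/5, c = 9/5, d = 1/4.

a = -5/2, b = 2/5, c = 9/5, d = 1/4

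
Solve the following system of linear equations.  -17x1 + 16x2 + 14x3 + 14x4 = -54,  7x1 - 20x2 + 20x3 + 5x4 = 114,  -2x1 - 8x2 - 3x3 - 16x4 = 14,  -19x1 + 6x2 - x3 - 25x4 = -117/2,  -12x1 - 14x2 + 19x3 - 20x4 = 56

no solution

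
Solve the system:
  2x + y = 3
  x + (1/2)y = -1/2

Row-reduce:
R1 ← R1 / (2).
R2 ← R2 − 1·R1.
Row 2 reduces to 0 = -2, a contradiction. The system is inconsistent.

no solution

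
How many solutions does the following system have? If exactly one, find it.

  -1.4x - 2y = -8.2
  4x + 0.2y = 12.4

x = 3, y = 2

Row-reduce the augmented matrix:
R1 ← R1 / (-7/5).
R2 ← R2 − 4·R1.
R2 ← R2 / (-193/35).
R1 ← R1 − 10/7·R2.
Reading off the reduced rows gives x = 3, y = 2.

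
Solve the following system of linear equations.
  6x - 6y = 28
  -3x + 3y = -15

no solution

Row-reduce:
R1 ← R1 / (6).
R2 ← R2 + 3·R1.
Row 2 reduces to 0 = -1, a contradiction. The system is inconsistent.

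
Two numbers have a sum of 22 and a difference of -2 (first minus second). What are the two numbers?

first number: 10, second number: 12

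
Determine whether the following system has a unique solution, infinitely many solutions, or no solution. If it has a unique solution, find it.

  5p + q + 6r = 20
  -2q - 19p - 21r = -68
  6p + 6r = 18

Row-reduce:
R1 ← R1 / (5).
R2 ← R2 + 19·R1.
R3 ← R3 − 6·R1.
R2 ← R2 / (9/5).
R1 ← R1 − 1/5·R2.
R3 ← R3 + 6/5·R2.
Row 3 reduces to 0 = -2/3, a contradiction. The system is inconsistent.

no solution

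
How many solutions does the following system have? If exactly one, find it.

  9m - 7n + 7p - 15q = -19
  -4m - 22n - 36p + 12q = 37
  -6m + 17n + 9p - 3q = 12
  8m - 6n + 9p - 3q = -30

no solution

Row-reduce:
R1 ← R1 / (9).
R2 ← R2 + 4·R1.
R3 ← R3 + 6·R1.
R4 ← R4 − 8·R1.
R2 ← R2 / (-226/9).
R1 ← R1 + 7/9·R2.
R3 ← R3 − 37/3·R2.
R4 ← R4 − 2/9·R2.
R3 ← R3 / (-281/113).
R1 ← R1 − 203/113·R3.
R2 ← R2 − 148/113·R3.
R4 ← R4 − 281/113·R3.
Row 4 reduces to 0 = 1/2, a contradiction. The system is inconsistent.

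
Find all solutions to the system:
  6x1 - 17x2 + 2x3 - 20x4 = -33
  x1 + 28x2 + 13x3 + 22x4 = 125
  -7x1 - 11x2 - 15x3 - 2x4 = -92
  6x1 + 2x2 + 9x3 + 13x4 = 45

infinitely many solutions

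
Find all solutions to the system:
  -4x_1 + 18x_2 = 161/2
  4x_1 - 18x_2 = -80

Row-reduce:
R1 ← R1 / (-4).
R2 ← R2 − 4·R1.
Row 2 reduces to 0 = 1/2, a contradiction. The system is inconsistent.

no solution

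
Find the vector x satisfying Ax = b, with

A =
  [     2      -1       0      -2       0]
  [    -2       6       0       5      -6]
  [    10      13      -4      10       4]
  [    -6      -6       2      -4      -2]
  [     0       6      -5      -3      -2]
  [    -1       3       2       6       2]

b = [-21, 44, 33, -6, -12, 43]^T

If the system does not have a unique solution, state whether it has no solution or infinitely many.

Row-reduce the augmented matrix:
R1 ← R1 / (2).
R2 ← R2 + 2·R1.
R3 ← R3 − 10·R1.
R4 ← R4 + 6·R1.
R6 ← R6 + 1·R1.
R2 ← R2 / (5).
R1 ← R1 + 1/2·R2.
R3 ← R3 − 18·R2.
R4 ← R4 + 9·R2.
R5 ← R5 − 6·R2.
R6 ← R6 − 5/2·R2.
R3 ← R3 / (-4).
R4 ← R4 − 2·R3.
R5 ← R5 + 5·R3.
R6 ← R6 − 2·R3.
Swap R4 and R5.
R4 ← R4 / (-181/10).
R1 ← R1 + 7/10·R4.
R2 ← R2 − 3/5·R4.
R3 ← R3 + 23/10·R4.
R6 ← R6 − 81/10·R4.
Swap R5 and R6.
R5 ← R5 / (1051/181).
R1 ← R1 − 79/181·R5.
R2 ← R2 + 378/181·R5.
R3 ← R3 + 542/181·R5.
R4 ← R4 − 268/181·R5.
R6 reduces to 0 = 0, so the extra equation is consistent.
Reading off the reduced rows gives x_1 = -4, x_2 = 1, x_3 = 0, x_4 = 6, x_5 = 0.

x_1 = -4, x_2 = 1, x_3 = 0, x_4 = 6, x_5 = 0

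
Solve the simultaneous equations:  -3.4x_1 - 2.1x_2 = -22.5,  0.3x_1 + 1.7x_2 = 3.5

x_1 = 6, x_2 = 1

Row-reduce the augmented matrix:
R1 ← R1 / (-17/5).
R2 ← R2 − 3/10·R1.
R2 ← R2 / (103/68).
R1 ← R1 − 21/34·R2.
Reading off the reduced rows gives x_1 = 6, x_2 = 1.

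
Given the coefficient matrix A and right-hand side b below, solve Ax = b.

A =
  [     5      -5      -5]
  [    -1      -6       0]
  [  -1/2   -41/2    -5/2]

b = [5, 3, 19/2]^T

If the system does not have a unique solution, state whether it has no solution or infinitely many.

Row-reduce:
R1 ← R1 / (5).
R2 ← R2 + 1·R1.
R3 ← R3 + 1/2·R1.
R2 ← R2 / (-7).
R1 ← R1 + 1·R2.
R3 ← R3 + 21·R2.
Row 3 reduces to 0 = -2, a contradiction. The system is inconsistent.

no solution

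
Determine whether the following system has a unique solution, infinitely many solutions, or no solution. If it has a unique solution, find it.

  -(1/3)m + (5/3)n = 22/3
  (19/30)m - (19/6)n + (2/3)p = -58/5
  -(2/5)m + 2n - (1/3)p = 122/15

Row-reduce:
R1 ← R1 / (-1/3).
R2 ← R2 − 19/30·R1.
R3 ← R3 + 2/5·R1.
R2 ← R2 / (2/3).
R3 ← R3 + 1/3·R2.
Row 3 reduces to 0 = 1/2, a contradiction. The system is inconsistent.

no solution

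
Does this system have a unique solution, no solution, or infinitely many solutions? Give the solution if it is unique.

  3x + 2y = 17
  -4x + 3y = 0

x = 3, y = 4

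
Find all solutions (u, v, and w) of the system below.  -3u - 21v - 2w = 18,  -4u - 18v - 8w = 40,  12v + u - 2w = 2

infinitely many solutions

Row-reduce:
R1 ← R1 / (-3).
R2 ← R2 + 4·R1.
R3 ← R3 − 1·R1.
R2 ← R2 / (10).
R1 ← R1 − 7·R2.
R3 ← R3 − 5·R2.
Rank is 2 with 3 unknowns, leaving w free.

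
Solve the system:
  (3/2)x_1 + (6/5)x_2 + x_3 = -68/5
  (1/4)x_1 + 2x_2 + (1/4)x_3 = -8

infinitely many solutions

Row-reduce:
R1 ← R1 / (3/2).
R2 ← R2 − 1/4·R1.
R2 ← R2 / (9/5).
R1 ← R1 − 4/5·R2.
Rank is 2 with 3 unknowns, leaving x_3 free.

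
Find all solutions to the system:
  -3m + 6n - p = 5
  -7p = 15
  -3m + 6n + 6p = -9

Row-reduce:
R1 ← R1 / (-3).
R3 ← R3 + 3·R1.
R2 ← R2 / (-7).
R1 ← R1 − 1/3·R2.
R3 ← R3 − 7·R2.
Row 3 reduces to 0 = 1, a contradiction. The system is inconsistent.

no solution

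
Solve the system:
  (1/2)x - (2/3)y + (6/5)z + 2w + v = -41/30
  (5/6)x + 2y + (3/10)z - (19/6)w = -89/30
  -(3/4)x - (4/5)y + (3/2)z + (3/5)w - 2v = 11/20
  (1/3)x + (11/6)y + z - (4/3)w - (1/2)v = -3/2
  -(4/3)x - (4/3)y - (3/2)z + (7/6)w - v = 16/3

no solution

Row-reduce:
R1 ← R1 / (1/2).
R2 ← R2 − 5/6·R1.
R3 ← R3 + 3/4·R1.
R4 ← R4 − 1/3·R1.
R5 ← R5 + 4/3·R1.
R2 ← R2 / (28/9).
R1 ← R1 + 4/3·R2.
R3 ← R3 + 9/5·R2.
R4 ← R4 − 41/18·R2.
R5 ← R5 + 28/9·R2.
R3 ← R3 / (3243/1400).
R1 ← R1 − 117/70·R3.
R2 ← R2 + 153/280·R3.
R4 ← R4 − 809/560·R3.
R4 ← R4 / (28441/12972).
R1 ← R1 − 1438/1081·R4.
R2 ← R2 + 4599/2162·R4.
R3 ← R3 + 75/1081·R4.
Row 5 reduces to 0 = 1, a contradiction. The system is inconsistent.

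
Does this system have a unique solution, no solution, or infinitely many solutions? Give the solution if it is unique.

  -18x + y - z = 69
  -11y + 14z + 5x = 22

Row-reduce:
R1 ← R1 / (-18).
R2 ← R2 − 5·R1.
R2 ← R2 / (-193/18).
R1 ← R1 + 1/18·R2.
Rank is 2 with 3 unknowns, leaving z free.

infinitely many solutions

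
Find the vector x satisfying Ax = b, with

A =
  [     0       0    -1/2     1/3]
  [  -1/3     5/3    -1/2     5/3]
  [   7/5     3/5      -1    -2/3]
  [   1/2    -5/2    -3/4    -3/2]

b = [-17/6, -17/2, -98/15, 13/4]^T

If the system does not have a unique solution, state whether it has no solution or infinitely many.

no solution

Row-reduce:
Swap R1 and R2.
R1 ← R1 / (-1/3).
R3 ← R3 − 7/5·R1.
R4 ← R4 − 1/2·R1.
Swap R2 and R3.
R2 ← R2 / (38/5).
R1 ← R1 + 5·R2.
R3 ← R3 / (-1/2).
R1 ← R1 + 41/76·R3.
R2 ← R2 + 31/76·R3.
R4 ← R4 + 3/2·R3.
Row 4 reduces to 0 = -1, a contradiction. The system is inconsistent.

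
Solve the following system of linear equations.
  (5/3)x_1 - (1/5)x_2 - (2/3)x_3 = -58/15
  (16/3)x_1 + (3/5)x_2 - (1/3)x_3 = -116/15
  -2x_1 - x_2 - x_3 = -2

Row-reduce:
R1 ← R1 / (5/3).
R2 ← R2 − 16/3·R1.
R3 ← R3 + 2·R1.
R2 ← R2 / (31/25).
R1 ← R1 + 3/25·R2.
R3 ← R3 + 31/25·R2.
Row 3 reduces to 0 = -2, a contradiction. The system is inconsistent.

no solution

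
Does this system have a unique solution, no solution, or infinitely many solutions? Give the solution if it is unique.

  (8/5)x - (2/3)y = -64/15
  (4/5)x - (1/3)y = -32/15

Row-reduce:
R1 ← R1 / (8/5).
R2 ← R2 − 4/5·R1.
Rank is 1 with 2 unknowns, leaving y free.

infinitely many solutions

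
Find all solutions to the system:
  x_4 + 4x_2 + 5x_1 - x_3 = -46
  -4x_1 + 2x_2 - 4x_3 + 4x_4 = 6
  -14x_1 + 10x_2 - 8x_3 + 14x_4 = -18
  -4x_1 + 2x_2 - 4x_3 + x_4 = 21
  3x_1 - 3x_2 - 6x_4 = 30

x_1 = -5, x_2 = -5, x_3 = -4, x_4 = -5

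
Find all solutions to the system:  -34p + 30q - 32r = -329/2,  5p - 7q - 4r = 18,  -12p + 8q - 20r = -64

Row-reduce:
R1 ← R1 / (-34).
R2 ← R2 − 5·R1.
R3 ← R3 + 12·R1.
R2 ← R2 / (-44/17).
R1 ← R1 + 15/17·R2.
R3 ← R3 + 44/17·R2.
Row 3 reduces to 0 = 1/4, a contradiction. The system is inconsistent.

no solution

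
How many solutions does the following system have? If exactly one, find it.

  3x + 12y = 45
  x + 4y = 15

Row-reduce:
R1 ← R1 / (3).
R2 ← R2 − 1·R1.
Rank is 1 with 2 unknowns, leaving y free.

infinitely many solutions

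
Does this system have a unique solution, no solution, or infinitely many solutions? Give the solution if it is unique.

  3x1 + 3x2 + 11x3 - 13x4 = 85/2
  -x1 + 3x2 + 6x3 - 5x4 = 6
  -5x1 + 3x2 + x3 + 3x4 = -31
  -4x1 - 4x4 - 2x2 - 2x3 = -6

Row-reduce:
R1 ← R1 / (3).
R2 ← R2 + 1·R1.
R3 ← R3 + 5·R1.
R4 ← R4 + 4·R1.
R2 ← R2 / (4).
R1 ← R1 − 1·R2.
R3 ← R3 − 8·R2.
R4 ← R4 − 2·R2.
Swap R3 and R4.
R3 ← R3 / (47/6).
R1 ← R1 − 5/4·R3.
R2 ← R2 − 29/12·R3.
Row 4 reduces to 0 = -1/2, a contradiction. The system is inconsistent.

no solution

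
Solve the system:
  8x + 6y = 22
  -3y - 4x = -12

no solution

Row-reduce:
R1 ← R1 / (8).
R2 ← R2 + 4·R1.
Row 2 reduces to 0 = -1, a contradiction. The system is inconsistent.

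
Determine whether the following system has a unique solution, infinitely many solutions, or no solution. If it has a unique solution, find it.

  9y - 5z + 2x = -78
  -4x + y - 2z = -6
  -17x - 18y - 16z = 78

x = -2, y = -6, z = 4

Row-reduce the augmented matrix:
R1 ← R1 / (2).
R2 ← R2 + 4·R1.
R3 ← R3 + 17·R1.
R2 ← R2 / (19).
R1 ← R1 − 9/2·R2.
R3 ← R3 − 117/2·R2.
R3 ← R3 / (-819/38).
R1 ← R1 − 13/38·R3.
R2 ← R2 + 12/19·R3.
Reading off the reduced rows gives x = -2, y = -6, z = 4.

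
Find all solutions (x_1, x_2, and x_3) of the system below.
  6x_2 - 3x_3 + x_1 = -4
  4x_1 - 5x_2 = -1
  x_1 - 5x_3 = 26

x_1 = -4, x_2 = -3, x_3 = -6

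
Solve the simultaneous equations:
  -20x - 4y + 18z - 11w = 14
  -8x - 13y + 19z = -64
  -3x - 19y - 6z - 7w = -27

Row-reduce:
R1 ← R1 / (-20).
R2 ← R2 + 8·R1.
R3 ← R3 + 3·R1.
R2 ← R2 / (-57/5).
R1 ← R1 − 1/5·R2.
R3 ← R3 + 92/5·R2.
R3 ← R3 / (-3163/114).
R1 ← R1 + 79/114·R3.
R2 ← R2 + 59/57·R3.
Rank is 3 with 4 unknowns, leaving w free.

infinitely many solutions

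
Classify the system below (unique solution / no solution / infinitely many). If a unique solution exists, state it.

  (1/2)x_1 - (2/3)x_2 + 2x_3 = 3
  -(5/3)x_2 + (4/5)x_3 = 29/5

Row-reduce:
R1 ← R1 / (1/2).
R2 ← R2 / (-5/3).
R1 ← R1 + 4/3·R2.
Rank is 2 with 3 unknowns, leaving x_3 free.

infinitely many solutions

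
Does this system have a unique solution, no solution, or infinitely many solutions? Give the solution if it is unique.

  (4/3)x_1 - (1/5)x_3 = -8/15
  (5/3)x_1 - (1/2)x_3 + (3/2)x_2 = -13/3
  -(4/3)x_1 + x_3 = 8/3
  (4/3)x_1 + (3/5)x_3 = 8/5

Row-reduce the augmented matrix:
R1 ← R1 / (4/3).
R2 ← R2 − 5/3·R1.
R3 ← R3 + 4/3·R1.
R4 ← R4 − 4/3·R1.
R2 ← R2 / (3/2).
R3 ← R3 / (4/5).
R1 ← R1 + 3/20·R3.
R2 ← R2 + 1/6·R3.
R4 ← R4 − 4/5·R3.
R4 reduces to 0 = 0, so the extra equation is consistent.
Reading off the reduced rows gives x_1 = 0, x_2 = -2, x_3 = 8/3.

x_1 = 0, x_2 = -2, x_3 = 8/3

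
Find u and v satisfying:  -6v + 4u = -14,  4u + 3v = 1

Row-reduce the augmented matrix:
R1 ← R1 / (4).
R2 ← R2 − 4·R1.
R2 ← R2 / (9).
R1 ← R1 + 3/2·R2.
Reading off the reduced rows gives u = -1, v = 5/3.

u = -1, v = 5/3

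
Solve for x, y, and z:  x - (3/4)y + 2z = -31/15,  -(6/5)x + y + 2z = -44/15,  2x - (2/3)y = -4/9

Row-reduce the augmented matrix:
R2 ← R2 + 6/5·R1.
R3 ← R3 − 2·R1.
R2 ← R2 / (1/10).
R1 ← R1 + 3/4·R2.
R3 ← R3 − 5/6·R2.
R3 ← R3 / (-122/3).
R1 ← R1 − 35·R3.
R2 ← R2 − 44·R3.
Reading off the reduced rows gives x = -2/3, y = -4/3, z = -6/5.

x = -2/3, y = -4/3, z = -6/5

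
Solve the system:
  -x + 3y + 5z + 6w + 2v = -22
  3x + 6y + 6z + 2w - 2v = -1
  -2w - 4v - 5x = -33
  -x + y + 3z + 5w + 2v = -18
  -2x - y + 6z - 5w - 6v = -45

x = 5, y = 3, z = -4, w = -2, v = 3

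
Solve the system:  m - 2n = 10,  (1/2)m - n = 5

Row-reduce:
R2 ← R2 − 1/2·R1.
Rank is 1 with 2 unknowns, leaving n free.

infinitely many solutions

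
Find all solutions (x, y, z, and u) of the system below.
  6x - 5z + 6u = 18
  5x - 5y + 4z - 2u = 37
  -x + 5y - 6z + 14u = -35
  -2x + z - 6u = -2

Row-reduce:
R1 ← R1 / (6).
R2 ← R2 − 5·R1.
R3 ← R3 + 1·R1.
R4 ← R4 + 2·R1.
R2 ← R2 / (-5).
R3 ← R3 − 5·R2.
R3 ← R3 / (4/3).
R1 ← R1 + 5/6·R3.
R2 ← R2 + 49/30·R3.
R4 ← R4 + 2/3·R3.
Row 4 reduces to 0 = -1, a contradiction. The system is inconsistent.

no solution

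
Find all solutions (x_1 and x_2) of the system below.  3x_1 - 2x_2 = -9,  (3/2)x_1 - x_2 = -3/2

Row-reduce:
R1 ← R1 / (3).
R2 ← R2 − 3/2·R1.
Row 2 reduces to 0 = 3, a contradiction. The system is inconsistent.

no solution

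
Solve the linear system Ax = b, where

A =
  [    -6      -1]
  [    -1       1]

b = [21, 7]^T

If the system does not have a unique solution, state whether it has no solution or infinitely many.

x_1 = -4, x_2 = 3

Row-reduce the augmented matrix:
R1 ← R1 / (-6).
R2 ← R2 + 1·R1.
R2 ← R2 / (7/6).
R1 ← R1 − 1/6·R2.
Reading off the reduced rows gives x_1 = -4, x_2 = 3.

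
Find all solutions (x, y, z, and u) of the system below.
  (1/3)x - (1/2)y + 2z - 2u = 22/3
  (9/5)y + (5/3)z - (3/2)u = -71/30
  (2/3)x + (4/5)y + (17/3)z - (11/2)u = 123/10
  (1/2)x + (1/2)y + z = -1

infinitely many solutions

Row-reduce:
R1 ← R1 / (1/3).
R3 ← R3 − 2/3·R1.
R4 ← R4 − 1/2·R1.
R2 ← R2 / (9/5).
R1 ← R1 + 3/2·R2.
R3 ← R3 − 9/5·R2.
R4 ← R4 − 5/4·R2.
Swap R3 and R4.
R3 ← R3 / (-341/108).
R1 ← R1 − 133/18·R3.
R2 ← R2 − 25/27·R3.
Rank is 3 with 4 unknowns, leaving u free.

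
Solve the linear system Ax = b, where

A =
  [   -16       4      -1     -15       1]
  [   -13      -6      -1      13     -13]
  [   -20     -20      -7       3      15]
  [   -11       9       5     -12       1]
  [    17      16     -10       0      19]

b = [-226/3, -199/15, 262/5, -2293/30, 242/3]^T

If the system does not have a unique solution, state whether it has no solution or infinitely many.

x_1 = 2, x_2 = -3/2, x_3 = -2, x_4 = 14/5, x_5 = 8/3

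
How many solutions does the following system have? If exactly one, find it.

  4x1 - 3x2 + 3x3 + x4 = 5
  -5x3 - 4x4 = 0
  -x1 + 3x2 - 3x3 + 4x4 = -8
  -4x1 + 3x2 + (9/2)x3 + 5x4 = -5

infinitely many solutions

Row-reduce:
R1 ← R1 / (4).
R3 ← R3 + 1·R1.
R4 ← R4 + 4·R1.
Swap R2 and R3.
R2 ← R2 / (9/4).
R1 ← R1 + 3/4·R2.
R3 ← R3 / (-5).
R2 ← R2 + 1·R3.
R4 ← R4 − 15/2·R3.
Rank is 3 with 4 unknowns, leaving x4 free.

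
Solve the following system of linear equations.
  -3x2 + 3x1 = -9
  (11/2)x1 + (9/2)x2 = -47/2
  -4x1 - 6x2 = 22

no solution

Row-reduce:
R1 ← R1 / (3).
R2 ← R2 − 11/2·R1.
R3 ← R3 + 4·R1.
R2 ← R2 / (10).
R1 ← R1 + 1·R2.
R3 ← R3 + 10·R2.
Row 3 reduces to 0 = 3, a contradiction. The system is inconsistent.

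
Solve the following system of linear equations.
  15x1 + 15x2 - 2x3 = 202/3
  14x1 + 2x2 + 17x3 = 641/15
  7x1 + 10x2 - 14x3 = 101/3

Row-reduce the augmented matrix:
R1 ← R1 / (15).
R2 ← R2 − 14·R1.
R3 ← R3 − 7·R1.
R2 ← R2 / (-12).
R1 ← R1 − 1·R2.
R3 ← R3 − 3·R2.
R3 ← R3 / (-167/20).
R1 ← R1 − 259/180·R3.
R2 ← R2 + 283/180·R3.
Reading off the reduced rows gives x1 = 7/3, x2 = 11/5, x3 = 1/3.

x1 = 7/3, x2 = 11/5, x3 = 1/3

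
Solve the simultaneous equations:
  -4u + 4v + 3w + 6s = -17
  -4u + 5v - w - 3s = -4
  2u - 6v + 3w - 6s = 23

infinitely many solutions

Row-reduce:
R1 ← R1 / (-4).
R2 ← R2 + 4·R1.
R3 ← R3 − 2·R1.
R1 ← R1 + 1·R2.
R3 ← R3 + 4·R2.
R3 ← R3 / (-23/2).
R1 ← R1 + 19/4·R3.
R2 ← R2 + 4·R3.
Rank is 3 with 4 unknowns, leaving s free.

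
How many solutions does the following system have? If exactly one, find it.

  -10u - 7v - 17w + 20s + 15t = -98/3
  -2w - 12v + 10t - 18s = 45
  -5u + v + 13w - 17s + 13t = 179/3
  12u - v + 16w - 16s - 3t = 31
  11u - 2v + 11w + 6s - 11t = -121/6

u = -4/3, v = -1/2, w = 1, s = -2, t = 1/2

Row-reduce the augmented matrix:
R1 ← R1 / (-10).
R3 ← R3 + 5·R1.
R4 ← R4 − 12·R1.
R5 ← R5 − 11·R1.
R2 ← R2 / (-12).
R1 ← R1 − 7/10·R2.
R3 ← R3 − 9/2·R2.
R4 ← R4 + 47/5·R2.
R5 ← R5 + 97/10·R2.
R3 ← R3 / (83/4).
R1 ← R1 − 19/12·R3.
R2 ← R2 − 1/6·R3.
R4 ← R4 + 17/6·R3.
R5 ← R5 + 73/12·R3.
R4 ← R4 / (7259/415).
R1 ← R1 + 197/415·R4.
R2 ← R2 − 147/83·R4.
R3 ← R3 + 135/83·R4.
R5 ← R5 − 13552/415·R4.
R5 ← R5 / (-48560/3111).
R1 ← R1 + 10117/7259·R5.
R2 ← R2 + 5479/3111·R5.
R3 ← R3 − 8926/7259·R5.
R4 ← R4 − 10495/21777·R5.
Reading off the reduced rows gives u = -4/3, v = -1/2, w = 1, s = -2, t = 1/2.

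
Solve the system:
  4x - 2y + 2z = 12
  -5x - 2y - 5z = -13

infinitely many solutions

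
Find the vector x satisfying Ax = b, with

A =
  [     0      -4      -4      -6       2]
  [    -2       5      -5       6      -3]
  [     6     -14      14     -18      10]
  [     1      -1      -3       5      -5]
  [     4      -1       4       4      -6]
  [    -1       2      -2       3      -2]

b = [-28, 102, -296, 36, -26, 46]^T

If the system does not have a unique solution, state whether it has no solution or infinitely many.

x_1 = -6, x_2 = 6, x_3 = -6, x_4 = 4, x_5 = -2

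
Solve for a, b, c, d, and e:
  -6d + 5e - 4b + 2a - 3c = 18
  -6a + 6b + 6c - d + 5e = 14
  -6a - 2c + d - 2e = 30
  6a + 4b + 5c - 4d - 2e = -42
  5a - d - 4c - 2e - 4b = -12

Row-reduce the augmented matrix:
R1 ← R1 / (2).
R2 ← R2 + 6·R1.
R3 ← R3 + 6·R1.
R4 ← R4 − 6·R1.
R5 ← R5 − 5·R1.
R2 ← R2 / (-6).
R1 ← R1 + 2·R2.
R3 ← R3 + 12·R2.
R4 ← R4 − 16·R2.
R5 ← R5 − 6·R2.
R3 ← R3 / (-5).
R1 ← R1 + 1/2·R3.
R2 ← R2 − 1/2·R3.
R4 ← R4 − 6·R3.
R5 ← R5 − 1/2·R3.
R4 ← R4 / (-172/15).
R1 ← R1 − 37/30·R4.
R2 ← R2 − 79/15·R4.
R3 ← R3 + 21/5·R4.
R5 ← R5 + 29/10·R4.
R5 ← R5 / (621/344).
R1 ← R1 + 359/344·R5.
R2 ← R2 + 727/172·R5.
R3 ← R3 − 681/172·R5.
R4 ← R4 + 59/172·R5.
Reading off the reduced rows gives a = -6, b = -6, c = 2, d = -2, e = 0.

a = -6, b = -6, c = 2, d = -2, e = 0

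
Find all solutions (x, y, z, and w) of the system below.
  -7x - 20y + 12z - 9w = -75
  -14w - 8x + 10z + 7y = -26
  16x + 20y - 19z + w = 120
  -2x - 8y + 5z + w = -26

Row-reduce the augmented matrix:
R1 ← R1 / (-7).
R2 ← R2 + 8·R1.
R3 ← R3 − 16·R1.
R4 ← R4 + 2·R1.
R2 ← R2 / (209/7).
R1 ← R1 − 20/7·R2.
R3 ← R3 + 180/7·R2.
R4 ← R4 + 16/7·R2.
R3 ← R3 / (1093/209).
R1 ← R1 + 284/209·R3.
R2 ← R2 + 26/209·R3.
R4 ← R4 − 269/209·R3.
R4 ← R4 / (9718/1093).
R1 ← R1 + 4673/1093·R4.
R2 ← R2 + 728/1093·R4.
R3 ← R3 + 4759/1093·R4.
Reading off the reduced rows gives x = 5, y = 2, z = 0, w = 0.

x = 5, y = 2, z = 0, w = 0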